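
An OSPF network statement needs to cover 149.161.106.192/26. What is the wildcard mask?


Subnet mask: 255.255.255.192
Wildcard = 255.255.255.255 - subnet mask
255 - 255 = 0
255 - 255 = 0
255 - 255 = 0
255 - 192 = 63
Wildcard: 0.0.0.63


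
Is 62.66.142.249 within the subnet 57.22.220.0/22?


Subnet network: 57.22.220.0
Test IP AND mask: 62.66.140.0
No, 62.66.142.249 is not in 57.22.220.0/22


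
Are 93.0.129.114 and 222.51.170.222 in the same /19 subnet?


Mask: 255.255.224.0
93.0.129.114 AND mask = 93.0.128.0
222.51.170.222 AND mask = 222.51.160.0
No, different subnets (93.0.128.0 vs 222.51.160.0)


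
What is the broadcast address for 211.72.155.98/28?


Network: 211.72.155.96/28
Host bits = 4
Set all host bits to 1:
Broadcast: 211.72.155.111


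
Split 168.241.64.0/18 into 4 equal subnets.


New prefix = 18 + 2 = 20
Each subnet has 4096 addresses
  168.241.64.0/20
  168.241.80.0/20
  168.241.96.0/20
  168.241.112.0/20
Subnets: 168.241.64.0/20, 168.241.80.0/20, 168.241.96.0/20, 168.241.112.0/20


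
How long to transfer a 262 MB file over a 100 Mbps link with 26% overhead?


Effective throughput = 100 * (1 - 26/100) = 74 Mbps
File size in Mb = 262 * 8 = 2096 Mb
Time = 2096 / 74
Time = 28.3243 seconds


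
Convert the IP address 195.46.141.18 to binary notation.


195 = 11000011
46 = 00101110
141 = 10001101
18 = 00010010
Binary: 11000011.00101110.10001101.00010010


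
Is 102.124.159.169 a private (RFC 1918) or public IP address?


RFC 1918 private ranges:
  10.0.0.0/8 (10.0.0.0 - 10.255.255.255)
  172.16.0.0/12 (172.16.0.0 - 172.31.255.255)
  192.168.0.0/16 (192.168.0.0 - 192.168.255.255)
Public (not in any RFC 1918 range)


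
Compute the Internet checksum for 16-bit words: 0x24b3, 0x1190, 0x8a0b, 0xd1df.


Sum all words (with carry folding):
+ 0x24b3 = 0x24b3
+ 0x1190 = 0x3643
+ 0x8a0b = 0xc04e
+ 0xd1df = 0x922e
One's complement: ~0x922e
Checksum = 0x6dd1


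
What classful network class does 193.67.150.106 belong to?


First octet: 193
Binary: 11000001
110xxxxx -> Class C (192-223)
Class C, default mask 255.255.255.0 (/24)


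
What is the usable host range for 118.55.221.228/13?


Network: 118.48.0.0
Broadcast: 118.55.255.255
First usable = network + 1
Last usable = broadcast - 1
Range: 118.48.0.1 to 118.55.255.254


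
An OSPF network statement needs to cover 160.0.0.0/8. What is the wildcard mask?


Subnet mask: 255.0.0.0
Wildcard = 255.255.255.255 - subnet mask
255 - 255 = 0
255 - 0 = 255
255 - 0 = 255
255 - 0 = 255
Wildcard: 0.255.255.255


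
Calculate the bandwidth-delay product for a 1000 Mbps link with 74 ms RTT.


BDP = bandwidth * RTT
= 1000 Mbps * 74 ms
= 1000 * 1e6 * 74 / 1000 bits
= 74000000 bits
= 9250000 bytes
= 9033.2031 KB
BDP = 74000000 bits (9250000 bytes)


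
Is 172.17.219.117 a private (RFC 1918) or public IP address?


RFC 1918 private ranges:
  10.0.0.0/8 (10.0.0.0 - 10.255.255.255)
  172.16.0.0/12 (172.16.0.0 - 172.31.255.255)
  192.168.0.0/16 (192.168.0.0 - 192.168.255.255)
Private (in 172.16.0.0/12)


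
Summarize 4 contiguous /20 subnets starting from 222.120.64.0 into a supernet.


Original prefix: /20
Number of subnets: 4 = 2^2
New prefix = 20 - 2 = 18
Supernet: 222.120.64.0/18


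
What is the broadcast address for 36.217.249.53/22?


Network: 36.217.248.0/22
Host bits = 10
Set all host bits to 1:
Broadcast: 36.217.251.255


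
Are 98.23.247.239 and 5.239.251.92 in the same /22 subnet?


Mask: 255.255.252.0
98.23.247.239 AND mask = 98.23.244.0
5.239.251.92 AND mask = 5.239.248.0
No, different subnets (98.23.244.0 vs 5.239.248.0)


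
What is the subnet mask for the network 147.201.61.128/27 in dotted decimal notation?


/27 means 27 network bits, 5 host bits
Binary: 11111111111111111111111111100000
Mask: 255.255.255.224


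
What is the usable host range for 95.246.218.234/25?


Network: 95.246.218.128
Broadcast: 95.246.218.255
First usable = network + 1
Last usable = broadcast - 1
Range: 95.246.218.129 to 95.246.218.254


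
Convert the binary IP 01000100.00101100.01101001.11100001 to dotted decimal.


01000100 = 68
00101100 = 44
01101001 = 105
11100001 = 225
IP: 68.44.105.225


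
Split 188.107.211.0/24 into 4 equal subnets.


New prefix = 24 + 2 = 26
Each subnet has 64 addresses
  188.107.211.0/26
  188.107.211.64/26
  188.107.211.128/26
  188.107.211.192/26
Subnets: 188.107.211.0/26, 188.107.211.64/26, 188.107.211.128/26, 188.107.211.192/26


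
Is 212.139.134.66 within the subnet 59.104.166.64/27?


Subnet network: 59.104.166.64
Test IP AND mask: 212.139.134.64
No, 212.139.134.66 is not in 59.104.166.64/27


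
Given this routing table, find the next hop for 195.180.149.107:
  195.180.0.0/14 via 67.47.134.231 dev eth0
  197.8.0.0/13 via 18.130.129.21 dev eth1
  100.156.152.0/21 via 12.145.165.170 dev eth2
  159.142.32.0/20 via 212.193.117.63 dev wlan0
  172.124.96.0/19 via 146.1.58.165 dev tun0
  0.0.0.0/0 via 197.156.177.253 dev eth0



Longest prefix match for 195.180.149.107:
  /14 195.180.0.0: MATCH
  /13 197.8.0.0: no
  /21 100.156.152.0: no
  /20 159.142.32.0: no
  /19 172.124.96.0: no
  /0 0.0.0.0: MATCH
Selected: next-hop 67.47.134.231 via eth0 (matched /14)


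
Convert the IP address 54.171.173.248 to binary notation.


54 = 00110110
171 = 10101011
173 = 10101101
248 = 11111000
Binary: 00110110.10101011.10101101.11111000


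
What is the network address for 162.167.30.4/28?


IP:   10100010.10100111.00011110.00000100
Mask: 11111111.11111111.11111111.11110000
AND operation:
Net:  10100010.10100111.00011110.00000000
Network: 162.167.30.0/28


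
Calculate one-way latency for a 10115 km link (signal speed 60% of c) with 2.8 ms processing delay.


Speed = 0.6 * 3e5 km/s = 180000 km/s
Propagation delay = 10115 / 180000 = 0.0562 s = 56.1944 ms
Processing delay = 2.8 ms
Total one-way latency = 58.9944 ms


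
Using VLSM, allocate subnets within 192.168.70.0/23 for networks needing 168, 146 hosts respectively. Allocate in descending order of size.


168 hosts -> /24 (254 usable): 192.168.70.0/24
146 hosts -> /24 (254 usable): 192.168.71.0/24
Allocation: 192.168.70.0/24 (168 hosts, 254 usable); 192.168.71.0/24 (146 hosts, 254 usable)


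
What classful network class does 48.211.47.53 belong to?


First octet: 48
Binary: 00110000
0xxxxxxx -> Class A (1-126)
Class A, default mask 255.0.0.0 (/8)


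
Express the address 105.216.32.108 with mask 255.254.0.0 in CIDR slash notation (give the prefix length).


Binary: 11111111.11111110.00000000.00000000
Count leading 1s
Prefix: /15


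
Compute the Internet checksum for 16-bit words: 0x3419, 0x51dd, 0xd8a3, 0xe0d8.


Sum all words (with carry folding):
+ 0x3419 = 0x3419
+ 0x51dd = 0x85f6
+ 0xd8a3 = 0x5e9a
+ 0xe0d8 = 0x3f73
One's complement: ~0x3f73
Checksum = 0xc08c


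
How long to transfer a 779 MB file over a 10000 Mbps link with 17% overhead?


Effective throughput = 10000 * (1 - 17/100) = 8300 Mbps
File size in Mb = 779 * 8 = 6232 Mb
Time = 6232 / 8300
Time = 0.7508 seconds


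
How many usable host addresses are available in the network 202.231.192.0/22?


Host bits = 32 - 22 = 10
Total addresses = 2^10 = 1024
Usable = total - 2 (network and broadcast)
Usable hosts: 1022


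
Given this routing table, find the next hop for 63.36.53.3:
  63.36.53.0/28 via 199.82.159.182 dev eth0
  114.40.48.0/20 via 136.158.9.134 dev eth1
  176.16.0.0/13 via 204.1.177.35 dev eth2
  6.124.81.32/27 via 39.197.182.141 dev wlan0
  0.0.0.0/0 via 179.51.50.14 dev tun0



Longest prefix match for 63.36.53.3:
  /28 63.36.53.0: MATCH
  /20 114.40.48.0: no
  /13 176.16.0.0: no
  /27 6.124.81.32: no
  /0 0.0.0.0: MATCH
Selected: next-hop 199.82.159.182 via eth0 (matched /28)


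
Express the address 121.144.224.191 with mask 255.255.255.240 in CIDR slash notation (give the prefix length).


Binary: 11111111.11111111.11111111.11110000
Count leading 1s
Prefix: /28


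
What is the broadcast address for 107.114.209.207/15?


Network: 107.114.0.0/15
Host bits = 17
Set all host bits to 1:
Broadcast: 107.115.255.255


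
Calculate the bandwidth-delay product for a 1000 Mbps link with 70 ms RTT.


BDP = bandwidth * RTT
= 1000 Mbps * 70 ms
= 1000 * 1e6 * 70 / 1000 bits
= 70000000 bits
= 8750000 bytes
= 8544.9219 KB
BDP = 70000000 bits (8750000 bytes)


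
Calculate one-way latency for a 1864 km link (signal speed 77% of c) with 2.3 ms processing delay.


Speed = 0.77 * 3e5 km/s = 231000 km/s
Propagation delay = 1864 / 231000 = 0.0081 s = 8.0693 ms
Processing delay = 2.3 ms
Total one-way latency = 10.3693 ms


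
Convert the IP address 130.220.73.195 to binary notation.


130 = 10000010
220 = 11011100
73 = 01001001
195 = 11000011
Binary: 10000010.11011100.01001001.11000011


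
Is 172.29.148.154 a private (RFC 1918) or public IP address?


RFC 1918 private ranges:
  10.0.0.0/8 (10.0.0.0 - 10.255.255.255)
  172.16.0.0/12 (172.16.0.0 - 172.31.255.255)
  192.168.0.0/16 (192.168.0.0 - 192.168.255.255)
Private (in 172.16.0.0/12)


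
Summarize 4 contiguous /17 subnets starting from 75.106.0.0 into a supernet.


Original prefix: /17
Number of subnets: 4 = 2^2
New prefix = 17 - 2 = 15
Supernet: 75.106.0.0/15


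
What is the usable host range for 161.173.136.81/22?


Network: 161.173.136.0
Broadcast: 161.173.139.255
First usable = network + 1
Last usable = broadcast - 1
Range: 161.173.136.1 to 161.173.139.254


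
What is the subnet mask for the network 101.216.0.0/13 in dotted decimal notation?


/13 means 13 network bits, 19 host bits
Binary: 11111111111110000000000000000000
Mask: 255.248.0.0


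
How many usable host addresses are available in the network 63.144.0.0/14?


Host bits = 32 - 14 = 18
Total addresses = 2^18 = 262144
Usable = total - 2 (network and broadcast)
Usable hosts: 262142


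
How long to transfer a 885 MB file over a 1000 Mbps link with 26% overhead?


Effective throughput = 1000 * (1 - 26/100) = 740 Mbps
File size in Mb = 885 * 8 = 7080 Mb
Time = 7080 / 740
Time = 9.5676 seconds


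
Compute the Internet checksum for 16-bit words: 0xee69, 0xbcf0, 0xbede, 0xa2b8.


Sum all words (with carry folding):
+ 0xee69 = 0xee69
+ 0xbcf0 = 0xab5a
+ 0xbede = 0x6a39
+ 0xa2b8 = 0x0cf2
One's complement: ~0x0cf2
Checksum = 0xf30d


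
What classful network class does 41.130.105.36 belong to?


First octet: 41
Binary: 00101001
0xxxxxxx -> Class A (1-126)
Class A, default mask 255.0.0.0 (/8)


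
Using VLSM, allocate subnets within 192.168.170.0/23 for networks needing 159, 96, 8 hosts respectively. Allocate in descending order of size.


159 hosts -> /24 (254 usable): 192.168.170.0/24
96 hosts -> /25 (126 usable): 192.168.171.0/25
8 hosts -> /28 (14 usable): 192.168.171.128/28
Allocation: 192.168.170.0/24 (159 hosts, 254 usable); 192.168.171.0/25 (96 hosts, 126 usable); 192.168.171.128/28 (8 hosts, 14 usable)


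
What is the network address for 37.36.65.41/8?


IP:   00100101.00100100.01000001.00101001
Mask: 11111111.00000000.00000000.00000000
AND operation:
Net:  00100101.00000000.00000000.00000000
Network: 37.0.0.0/8


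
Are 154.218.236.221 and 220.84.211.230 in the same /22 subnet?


Mask: 255.255.252.0
154.218.236.221 AND mask = 154.218.236.0
220.84.211.230 AND mask = 220.84.208.0
No, different subnets (154.218.236.0 vs 220.84.208.0)


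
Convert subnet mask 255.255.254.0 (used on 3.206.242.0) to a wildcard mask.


Subnet mask: 255.255.254.0
Wildcard = 255.255.255.255 - subnet mask
255 - 255 = 0
255 - 255 = 0
255 - 254 = 1
255 - 0 = 255
Wildcard: 0.0.1.255


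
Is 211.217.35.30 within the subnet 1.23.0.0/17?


Subnet network: 1.23.0.0
Test IP AND mask: 211.217.0.0
No, 211.217.35.30 is not in 1.23.0.0/17


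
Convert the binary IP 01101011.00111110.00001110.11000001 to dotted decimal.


01101011 = 107
00111110 = 62
00001110 = 14
11000001 = 193
IP: 107.62.14.193


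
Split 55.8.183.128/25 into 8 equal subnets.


New prefix = 25 + 3 = 28
Each subnet has 16 addresses
  55.8.183.128/28
  55.8.183.144/28
  55.8.183.160/28
  55.8.183.176/28
  55.8.183.192/28
  55.8.183.208/28
  55.8.183.224/28
  55.8.183.240/28
Subnets: 55.8.183.128/28, 55.8.183.144/28, 55.8.183.160/28, 55.8.183.176/28, 55.8.183.192/28, 55.8.183.208/28, 55.8.183.224/28, 55.8.183.240/28


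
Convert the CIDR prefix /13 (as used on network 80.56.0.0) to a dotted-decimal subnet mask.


/13 means 13 network bits, 19 host bits
Binary: 11111111111110000000000000000000
Mask: 255.248.0.0


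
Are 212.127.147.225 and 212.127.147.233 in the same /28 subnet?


Mask: 255.255.255.240
212.127.147.225 AND mask = 212.127.147.224
212.127.147.233 AND mask = 212.127.147.224
Yes, same subnet (212.127.147.224)


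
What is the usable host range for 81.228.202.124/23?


Network: 81.228.202.0
Broadcast: 81.228.203.255
First usable = network + 1
Last usable = broadcast - 1
Range: 81.228.202.1 to 81.228.203.254


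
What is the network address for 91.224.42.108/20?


IP:   01011011.11100000.00101010.01101100
Mask: 11111111.11111111.11110000.00000000
AND operation:
Net:  01011011.11100000.00100000.00000000
Network: 91.224.32.0/20


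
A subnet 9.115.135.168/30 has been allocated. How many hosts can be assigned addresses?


Host bits = 32 - 30 = 2
Total addresses = 2^2 = 4
Usable = total - 2 (network and broadcast)
Usable hosts: 2


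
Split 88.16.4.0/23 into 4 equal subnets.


New prefix = 23 + 2 = 25
Each subnet has 128 addresses
  88.16.4.0/25
  88.16.4.128/25
  88.16.5.0/25
  88.16.5.128/25
Subnets: 88.16.4.0/25, 88.16.4.128/25, 88.16.5.0/25, 88.16.5.128/25


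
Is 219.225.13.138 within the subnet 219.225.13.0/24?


Subnet network: 219.225.13.0
Test IP AND mask: 219.225.13.0
Yes, 219.225.13.138 is in 219.225.13.0/24


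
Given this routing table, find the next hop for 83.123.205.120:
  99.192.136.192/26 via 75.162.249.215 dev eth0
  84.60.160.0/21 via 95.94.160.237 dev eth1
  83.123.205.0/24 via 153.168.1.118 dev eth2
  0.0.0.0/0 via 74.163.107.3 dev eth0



Longest prefix match for 83.123.205.120:
  /26 99.192.136.192: no
  /21 84.60.160.0: no
  /24 83.123.205.0: MATCH
  /0 0.0.0.0: MATCH
Selected: next-hop 153.168.1.118 via eth2 (matched /24)


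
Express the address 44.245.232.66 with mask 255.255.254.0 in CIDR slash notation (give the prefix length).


Binary: 11111111.11111111.11111110.00000000
Count leading 1s
Prefix: /23


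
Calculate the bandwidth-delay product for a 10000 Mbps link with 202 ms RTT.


BDP = bandwidth * RTT
= 10000 Mbps * 202 ms
= 10000 * 1e6 * 202 / 1000 bits
= 2020000000 bits
= 252500000 bytes
= 246582.0312 KB
BDP = 2020000000 bits (252500000 bytes)


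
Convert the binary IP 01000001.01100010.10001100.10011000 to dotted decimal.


01000001 = 65
01100010 = 98
10001100 = 140
10011000 = 152
IP: 65.98.140.152


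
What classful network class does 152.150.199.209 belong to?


First octet: 152
Binary: 10011000
10xxxxxx -> Class B (128-191)
Class B, default mask 255.255.0.0 (/16)


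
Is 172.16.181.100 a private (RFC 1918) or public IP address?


RFC 1918 private ranges:
  10.0.0.0/8 (10.0.0.0 - 10.255.255.255)
  172.16.0.0/12 (172.16.0.0 - 172.31.255.255)
  192.168.0.0/16 (192.168.0.0 - 192.168.255.255)
Private (in 172.16.0.0/12)


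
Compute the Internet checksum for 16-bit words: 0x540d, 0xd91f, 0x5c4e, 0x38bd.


Sum all words (with carry folding):
+ 0x540d = 0x540d
+ 0xd91f = 0x2d2d
+ 0x5c4e = 0x897b
+ 0x38bd = 0xc238
One's complement: ~0xc238
Checksum = 0x3dc7


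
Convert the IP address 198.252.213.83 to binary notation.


198 = 11000110
252 = 11111100
213 = 11010101
83 = 01010011
Binary: 11000110.11111100.11010101.01010011


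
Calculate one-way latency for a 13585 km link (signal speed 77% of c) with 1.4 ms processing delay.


Speed = 0.77 * 3e5 km/s = 231000 km/s
Propagation delay = 13585 / 231000 = 0.0588 s = 58.8095 ms
Processing delay = 1.4 ms
Total one-way latency = 60.2095 ms


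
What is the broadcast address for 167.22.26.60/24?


Network: 167.22.26.0/24
Host bits = 8
Set all host bits to 1:
Broadcast: 167.22.26.255


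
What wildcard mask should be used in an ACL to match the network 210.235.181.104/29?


Subnet mask: 255.255.255.248
Wildcard = 255.255.255.255 - subnet mask
255 - 255 = 0
255 - 255 = 0
255 - 255 = 0
255 - 248 = 7
Wildcard: 0.0.0.7


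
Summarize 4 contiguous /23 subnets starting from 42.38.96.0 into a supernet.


Original prefix: /23
Number of subnets: 4 = 2^2
New prefix = 23 - 2 = 21
Supernet: 42.38.96.0/21


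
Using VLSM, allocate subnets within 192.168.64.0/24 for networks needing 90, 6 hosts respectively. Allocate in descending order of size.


90 hosts -> /25 (126 usable): 192.168.64.0/25
6 hosts -> /29 (6 usable): 192.168.64.128/29
Allocation: 192.168.64.0/25 (90 hosts, 126 usable); 192.168.64.128/29 (6 hosts, 6 usable)


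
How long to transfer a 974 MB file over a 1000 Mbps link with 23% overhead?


Effective throughput = 1000 * (1 - 23/100) = 770 Mbps
File size in Mb = 974 * 8 = 7792 Mb
Time = 7792 / 770
Time = 10.1195 seconds


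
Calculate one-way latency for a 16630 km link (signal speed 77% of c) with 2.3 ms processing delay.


Speed = 0.77 * 3e5 km/s = 231000 km/s
Propagation delay = 16630 / 231000 = 0.072 s = 71.9913 ms
Processing delay = 2.3 ms
Total one-way latency = 74.2913 ms


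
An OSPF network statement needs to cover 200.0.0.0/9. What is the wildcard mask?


Subnet mask: 255.128.0.0
Wildcard = 255.255.255.255 - subnet mask
255 - 255 = 0
255 - 128 = 127
255 - 0 = 255
255 - 0 = 255
Wildcard: 0.127.255.255


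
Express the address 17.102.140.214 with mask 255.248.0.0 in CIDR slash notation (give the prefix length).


Binary: 11111111.11111000.00000000.00000000
Count leading 1s
Prefix: /13


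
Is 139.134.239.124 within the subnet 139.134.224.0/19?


Subnet network: 139.134.224.0
Test IP AND mask: 139.134.224.0
Yes, 139.134.239.124 is in 139.134.224.0/19


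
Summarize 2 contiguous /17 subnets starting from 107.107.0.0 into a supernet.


Original prefix: /17
Number of subnets: 2 = 2^1
New prefix = 17 - 1 = 16
Supernet: 107.107.0.0/16


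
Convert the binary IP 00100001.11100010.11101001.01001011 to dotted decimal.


00100001 = 33
11100010 = 226
11101001 = 233
01001011 = 75
IP: 33.226.233.75


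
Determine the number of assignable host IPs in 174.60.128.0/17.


Host bits = 32 - 17 = 15
Total addresses = 2^15 = 32768
Usable = total - 2 (network and broadcast)
Usable hosts: 32766


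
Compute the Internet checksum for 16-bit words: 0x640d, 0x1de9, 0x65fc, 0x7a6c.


Sum all words (with carry folding):
+ 0x640d = 0x640d
+ 0x1de9 = 0x81f6
+ 0x65fc = 0xe7f2
+ 0x7a6c = 0x625f
One's complement: ~0x625f
Checksum = 0x9da0


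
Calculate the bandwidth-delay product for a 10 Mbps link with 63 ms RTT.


BDP = bandwidth * RTT
= 10 Mbps * 63 ms
= 10 * 1e6 * 63 / 1000 bits
= 630000 bits
= 78750 bytes
= 76.9043 KB
BDP = 630000 bits (78750 bytes)


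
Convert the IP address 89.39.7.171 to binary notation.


89 = 01011001
39 = 00100111
7 = 00000111
171 = 10101011
Binary: 01011001.00100111.00000111.10101011


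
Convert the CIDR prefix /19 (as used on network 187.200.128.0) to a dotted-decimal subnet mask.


/19 means 19 network bits, 13 host bits
Binary: 11111111111111111110000000000000
Mask: 255.255.224.0


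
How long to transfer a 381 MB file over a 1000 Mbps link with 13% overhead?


Effective throughput = 1000 * (1 - 13/100) = 870 Mbps
File size in Mb = 381 * 8 = 3048 Mb
Time = 3048 / 870
Time = 3.5034 seconds


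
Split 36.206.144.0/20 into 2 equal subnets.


New prefix = 20 + 1 = 21
Each subnet has 2048 addresses
  36.206.144.0/21
  36.206.152.0/21
Subnets: 36.206.144.0/21, 36.206.152.0/21


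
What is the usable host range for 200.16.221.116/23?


Network: 200.16.220.0
Broadcast: 200.16.221.255
First usable = network + 1
Last usable = broadcast - 1
Range: 200.16.220.1 to 200.16.221.254


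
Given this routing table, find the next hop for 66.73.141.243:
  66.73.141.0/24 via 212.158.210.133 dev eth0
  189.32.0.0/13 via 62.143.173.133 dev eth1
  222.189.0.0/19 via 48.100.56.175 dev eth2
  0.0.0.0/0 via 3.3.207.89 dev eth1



Longest prefix match for 66.73.141.243:
  /24 66.73.141.0: MATCH
  /13 189.32.0.0: no
  /19 222.189.0.0: no
  /0 0.0.0.0: MATCH
Selected: next-hop 212.158.210.133 via eth0 (matched /24)


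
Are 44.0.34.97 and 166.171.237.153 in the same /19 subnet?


Mask: 255.255.224.0
44.0.34.97 AND mask = 44.0.32.0
166.171.237.153 AND mask = 166.171.224.0
No, different subnets (44.0.32.0 vs 166.171.224.0)


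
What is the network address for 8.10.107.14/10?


IP:   00001000.00001010.01101011.00001110
Mask: 11111111.11000000.00000000.00000000
AND operation:
Net:  00001000.00000000.00000000.00000000
Network: 8.0.0.0/10


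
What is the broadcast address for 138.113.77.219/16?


Network: 138.113.0.0/16
Host bits = 16
Set all host bits to 1:
Broadcast: 138.113.255.255


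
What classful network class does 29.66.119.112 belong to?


First octet: 29
Binary: 00011101
0xxxxxxx -> Class A (1-126)
Class A, default mask 255.0.0.0 (/8)


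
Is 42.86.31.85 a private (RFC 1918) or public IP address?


RFC 1918 private ranges:
  10.0.0.0/8 (10.0.0.0 - 10.255.255.255)
  172.16.0.0/12 (172.16.0.0 - 172.31.255.255)
  192.168.0.0/16 (192.168.0.0 - 192.168.255.255)
Public (not in any RFC 1918 range)


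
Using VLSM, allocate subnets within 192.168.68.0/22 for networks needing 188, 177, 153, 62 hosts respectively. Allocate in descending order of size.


188 hosts -> /24 (254 usable): 192.168.68.0/24
177 hosts -> /24 (254 usable): 192.168.69.0/24
153 hosts -> /24 (254 usable): 192.168.70.0/24
62 hosts -> /26 (62 usable): 192.168.71.0/26
Allocation: 192.168.68.0/24 (188 hosts, 254 usable); 192.168.69.0/24 (177 hosts, 254 usable); 192.168.70.0/24 (153 hosts, 254 usable); 192.168.71.0/26 (62 hosts, 62 usable)


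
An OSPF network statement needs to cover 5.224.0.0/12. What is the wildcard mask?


Subnet mask: 255.240.0.0
Wildcard = 255.255.255.255 - subnet mask
255 - 255 = 0
255 - 240 = 15
255 - 0 = 255
255 - 0 = 255
Wildcard: 0.15.255.255


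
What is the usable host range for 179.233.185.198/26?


Network: 179.233.185.192
Broadcast: 179.233.185.255
First usable = network + 1
Last usable = broadcast - 1
Range: 179.233.185.193 to 179.233.185.254


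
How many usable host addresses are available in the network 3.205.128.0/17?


Host bits = 32 - 17 = 15
Total addresses = 2^15 = 32768
Usable = total - 2 (network and broadcast)
Usable hosts: 32766


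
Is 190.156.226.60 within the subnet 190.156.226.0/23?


Subnet network: 190.156.226.0
Test IP AND mask: 190.156.226.0
Yes, 190.156.226.60 is in 190.156.226.0/23


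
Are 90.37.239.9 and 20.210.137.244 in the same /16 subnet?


Mask: 255.255.0.0
90.37.239.9 AND mask = 90.37.0.0
20.210.137.244 AND mask = 20.210.0.0
No, different subnets (90.37.0.0 vs 20.210.0.0)


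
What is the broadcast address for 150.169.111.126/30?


Network: 150.169.111.124/30
Host bits = 2
Set all host bits to 1:
Broadcast: 150.169.111.127


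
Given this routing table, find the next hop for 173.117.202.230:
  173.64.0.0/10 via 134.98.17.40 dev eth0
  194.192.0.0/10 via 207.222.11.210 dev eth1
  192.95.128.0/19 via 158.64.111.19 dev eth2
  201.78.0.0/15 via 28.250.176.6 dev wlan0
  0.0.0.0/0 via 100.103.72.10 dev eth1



Longest prefix match for 173.117.202.230:
  /10 173.64.0.0: MATCH
  /10 194.192.0.0: no
  /19 192.95.128.0: no
  /15 201.78.0.0: no
  /0 0.0.0.0: MATCH
Selected: next-hop 134.98.17.40 via eth0 (matched /10)


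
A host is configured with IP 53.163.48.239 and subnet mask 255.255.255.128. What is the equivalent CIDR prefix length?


Binary: 11111111.11111111.11111111.10000000
Count leading 1s
Prefix: /25


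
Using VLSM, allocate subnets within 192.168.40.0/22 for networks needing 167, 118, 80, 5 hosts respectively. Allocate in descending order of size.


167 hosts -> /24 (254 usable): 192.168.40.0/24
118 hosts -> /25 (126 usable): 192.168.41.0/25
80 hosts -> /25 (126 usable): 192.168.41.128/25
5 hosts -> /29 (6 usable): 192.168.42.0/29
Allocation: 192.168.40.0/24 (167 hosts, 254 usable); 192.168.41.0/25 (118 hosts, 126 usable); 192.168.41.128/25 (80 hosts, 126 usable); 192.168.42.0/29 (5 hosts, 6 usable)


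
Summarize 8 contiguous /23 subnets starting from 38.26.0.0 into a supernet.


Original prefix: /23
Number of subnets: 8 = 2^3
New prefix = 23 - 3 = 20
Supernet: 38.26.0.0/20


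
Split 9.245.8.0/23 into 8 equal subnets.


New prefix = 23 + 3 = 26
Each subnet has 64 addresses
  9.245.8.0/26
  9.245.8.64/26
  9.245.8.128/26
  9.245.8.192/26
  9.245.9.0/26
  9.245.9.64/26
  9.245.9.128/26
  9.245.9.192/26
Subnets: 9.245.8.0/26, 9.245.8.64/26, 9.245.8.128/26, 9.245.8.192/26, 9.245.9.0/26, 9.245.9.64/26, 9.245.9.128/26, 9.245.9.192/26


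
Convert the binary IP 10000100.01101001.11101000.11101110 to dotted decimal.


10000100 = 132
01101001 = 105
11101000 = 232
11101110 = 238
IP: 132.105.232.238


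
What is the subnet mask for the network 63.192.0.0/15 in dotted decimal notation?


/15 means 15 network bits, 17 host bits
Binary: 11111111111111100000000000000000
Mask: 255.254.0.0


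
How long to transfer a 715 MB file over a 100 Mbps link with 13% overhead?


Effective throughput = 100 * (1 - 13/100) = 87 Mbps
File size in Mb = 715 * 8 = 5720 Mb
Time = 5720 / 87
Time = 65.7471 seconds


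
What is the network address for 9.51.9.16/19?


IP:   00001001.00110011.00001001.00010000
Mask: 11111111.11111111.11100000.00000000
AND operation:
Net:  00001001.00110011.00000000.00000000
Network: 9.51.0.0/19


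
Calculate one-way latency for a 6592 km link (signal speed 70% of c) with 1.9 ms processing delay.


Speed = 0.7 * 3e5 km/s = 210000 km/s
Propagation delay = 6592 / 210000 = 0.0314 s = 31.3905 ms
Processing delay = 1.9 ms
Total one-way latency = 33.2905 ms


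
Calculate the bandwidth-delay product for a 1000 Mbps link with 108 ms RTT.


BDP = bandwidth * RTT
= 1000 Mbps * 108 ms
= 1000 * 1e6 * 108 / 1000 bits
= 108000000 bits
= 13500000 bytes
= 13183.5938 KB
BDP = 108000000 bits (13500000 bytes)


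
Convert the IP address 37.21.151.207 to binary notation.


37 = 00100101
21 = 00010101
151 = 10010111
207 = 11001111
Binary: 00100101.00010101.10010111.11001111


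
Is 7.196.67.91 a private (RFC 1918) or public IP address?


RFC 1918 private ranges:
  10.0.0.0/8 (10.0.0.0 - 10.255.255.255)
  172.16.0.0/12 (172.16.0.0 - 172.31.255.255)
  192.168.0.0/16 (192.168.0.0 - 192.168.255.255)
Public (not in any RFC 1918 range)


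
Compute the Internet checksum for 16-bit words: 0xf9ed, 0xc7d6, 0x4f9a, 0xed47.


Sum all words (with carry folding):
+ 0xf9ed = 0xf9ed
+ 0xc7d6 = 0xc1c4
+ 0x4f9a = 0x115f
+ 0xed47 = 0xfea6
One's complement: ~0xfea6
Checksum = 0x0159


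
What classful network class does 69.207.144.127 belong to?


First octet: 69
Binary: 01000101
0xxxxxxx -> Class A (1-126)
Class A, default mask 255.0.0.0 (/8)


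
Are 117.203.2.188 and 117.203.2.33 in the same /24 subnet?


Mask: 255.255.255.0
117.203.2.188 AND mask = 117.203.2.0
117.203.2.33 AND mask = 117.203.2.0
Yes, same subnet (117.203.2.0)


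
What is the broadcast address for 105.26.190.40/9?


Network: 105.0.0.0/9
Host bits = 23
Set all host bits to 1:
Broadcast: 105.127.255.255


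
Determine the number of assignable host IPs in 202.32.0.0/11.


Host bits = 32 - 11 = 21
Total addresses = 2^21 = 2097152
Usable = total - 2 (network and broadcast)
Usable hosts: 2097150


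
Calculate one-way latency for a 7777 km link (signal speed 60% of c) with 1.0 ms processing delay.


Speed = 0.6 * 3e5 km/s = 180000 km/s
Propagation delay = 7777 / 180000 = 0.0432 s = 43.2056 ms
Processing delay = 1.0 ms
Total one-way latency = 44.2056 ms


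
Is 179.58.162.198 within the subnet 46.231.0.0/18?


Subnet network: 46.231.0.0
Test IP AND mask: 179.58.128.0
No, 179.58.162.198 is not in 46.231.0.0/18


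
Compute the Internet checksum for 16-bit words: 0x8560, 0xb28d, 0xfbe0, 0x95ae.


Sum all words (with carry folding):
+ 0x8560 = 0x8560
+ 0xb28d = 0x37ee
+ 0xfbe0 = 0x33cf
+ 0x95ae = 0xc97d
One's complement: ~0xc97d
Checksum = 0x3682


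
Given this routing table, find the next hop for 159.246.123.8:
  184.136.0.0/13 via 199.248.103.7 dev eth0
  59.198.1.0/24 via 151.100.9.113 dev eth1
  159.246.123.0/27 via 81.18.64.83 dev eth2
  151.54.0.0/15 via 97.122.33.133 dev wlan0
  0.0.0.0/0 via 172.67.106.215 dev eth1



Longest prefix match for 159.246.123.8:
  /13 184.136.0.0: no
  /24 59.198.1.0: no
  /27 159.246.123.0: MATCH
  /15 151.54.0.0: no
  /0 0.0.0.0: MATCH
Selected: next-hop 81.18.64.83 via eth2 (matched /27)


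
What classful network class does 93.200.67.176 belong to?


First octet: 93
Binary: 01011101
0xxxxxxx -> Class A (1-126)
Class A, default mask 255.0.0.0 (/8)


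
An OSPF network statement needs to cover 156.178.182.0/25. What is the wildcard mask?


Subnet mask: 255.255.255.128
Wildcard = 255.255.255.255 - subnet mask
255 - 255 = 0
255 - 255 = 0
255 - 255 = 0
255 - 128 = 127
Wildcard: 0.0.0.127


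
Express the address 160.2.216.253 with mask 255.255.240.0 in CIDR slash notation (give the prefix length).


Binary: 11111111.11111111.11110000.00000000
Count leading 1s
Prefix: /20


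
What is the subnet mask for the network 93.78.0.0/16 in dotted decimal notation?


/16 means 16 network bits, 16 host bits
Binary: 11111111111111110000000000000000
Mask: 255.255.0.0


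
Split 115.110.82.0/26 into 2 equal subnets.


New prefix = 26 + 1 = 27
Each subnet has 32 addresses
  115.110.82.0/27
  115.110.82.32/27
Subnets: 115.110.82.0/27, 115.110.82.32/27


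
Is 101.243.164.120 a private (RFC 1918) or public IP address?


RFC 1918 private ranges:
  10.0.0.0/8 (10.0.0.0 - 10.255.255.255)
  172.16.0.0/12 (172.16.0.0 - 172.31.255.255)
  192.168.0.0/16 (192.168.0.0 - 192.168.255.255)
Public (not in any RFC 1918 range)


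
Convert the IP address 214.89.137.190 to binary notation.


214 = 11010110
89 = 01011001
137 = 10001001
190 = 10111110
Binary: 11010110.01011001.10001001.10111110


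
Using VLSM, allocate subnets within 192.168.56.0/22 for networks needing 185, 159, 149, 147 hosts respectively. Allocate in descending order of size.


185 hosts -> /24 (254 usable): 192.168.56.0/24
159 hosts -> /24 (254 usable): 192.168.57.0/24
149 hosts -> /24 (254 usable): 192.168.58.0/24
147 hosts -> /24 (254 usable): 192.168.59.0/24
Allocation: 192.168.56.0/24 (185 hosts, 254 usable); 192.168.57.0/24 (159 hosts, 254 usable); 192.168.58.0/24 (149 hosts, 254 usable); 192.168.59.0/24 (147 hosts, 254 usable)


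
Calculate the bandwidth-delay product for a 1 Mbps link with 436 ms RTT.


BDP = bandwidth * RTT
= 1 Mbps * 436 ms
= 1 * 1e6 * 436 / 1000 bits
= 436000 bits
= 54500 bytes
= 53.2227 KB
BDP = 436000 bits (54500 bytes)


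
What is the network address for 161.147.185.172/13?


IP:   10100001.10010011.10111001.10101100
Mask: 11111111.11111000.00000000.00000000
AND operation:
Net:  10100001.10010000.00000000.00000000
Network: 161.144.0.0/13


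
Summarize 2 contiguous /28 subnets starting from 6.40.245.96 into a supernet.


Original prefix: /28
Number of subnets: 2 = 2^1
New prefix = 28 - 1 = 27
Supernet: 6.40.245.96/27


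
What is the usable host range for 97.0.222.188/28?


Network: 97.0.222.176
Broadcast: 97.0.222.191
First usable = network + 1
Last usable = broadcast - 1
Range: 97.0.222.177 to 97.0.222.190


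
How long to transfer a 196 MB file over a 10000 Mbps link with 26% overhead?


Effective throughput = 10000 * (1 - 26/100) = 7400 Mbps
File size in Mb = 196 * 8 = 1568 Mb
Time = 1568 / 7400
Time = 0.2119 seconds


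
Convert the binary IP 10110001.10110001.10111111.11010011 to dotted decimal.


10110001 = 177
10110001 = 177
10111111 = 191
11010011 = 211
IP: 177.177.191.211


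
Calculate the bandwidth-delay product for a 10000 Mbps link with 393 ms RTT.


BDP = bandwidth * RTT
= 10000 Mbps * 393 ms
= 10000 * 1e6 * 393 / 1000 bits
= 3930000000 bits
= 491250000 bytes
= 479736.3281 KB
BDP = 3930000000 bits (491250000 bytes)


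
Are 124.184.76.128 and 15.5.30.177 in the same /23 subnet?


Mask: 255.255.254.0
124.184.76.128 AND mask = 124.184.76.0
15.5.30.177 AND mask = 15.5.30.0
No, different subnets (124.184.76.0 vs 15.5.30.0)


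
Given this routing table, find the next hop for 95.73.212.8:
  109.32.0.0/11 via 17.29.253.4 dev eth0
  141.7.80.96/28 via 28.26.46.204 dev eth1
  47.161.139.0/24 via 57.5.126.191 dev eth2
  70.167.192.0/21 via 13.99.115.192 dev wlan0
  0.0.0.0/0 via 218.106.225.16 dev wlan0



Longest prefix match for 95.73.212.8:
  /11 109.32.0.0: no
  /28 141.7.80.96: no
  /24 47.161.139.0: no
  /21 70.167.192.0: no
  /0 0.0.0.0: MATCH
Selected: next-hop 218.106.225.16 via wlan0 (matched /0)


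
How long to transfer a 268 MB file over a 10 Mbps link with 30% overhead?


Effective throughput = 10 * (1 - 30/100) = 7 Mbps
File size in Mb = 268 * 8 = 2144 Mb
Time = 2144 / 7
Time = 306.2857 seconds


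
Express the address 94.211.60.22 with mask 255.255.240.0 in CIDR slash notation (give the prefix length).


Binary: 11111111.11111111.11110000.00000000
Count leading 1s
Prefix: /20


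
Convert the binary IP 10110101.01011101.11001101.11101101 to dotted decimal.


10110101 = 181
01011101 = 93
11001101 = 205
11101101 = 237
IP: 181.93.205.237


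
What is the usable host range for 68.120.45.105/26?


Network: 68.120.45.64
Broadcast: 68.120.45.127
First usable = network + 1
Last usable = broadcast - 1
Range: 68.120.45.65 to 68.120.45.126


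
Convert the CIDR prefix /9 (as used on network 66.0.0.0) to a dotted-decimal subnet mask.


/9 means 9 network bits, 23 host bits
Binary: 11111111100000000000000000000000
Mask: 255.128.0.0


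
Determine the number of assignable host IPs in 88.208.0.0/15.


Host bits = 32 - 15 = 17
Total addresses = 2^17 = 131072
Usable = total - 2 (network and broadcast)
Usable hosts: 131070


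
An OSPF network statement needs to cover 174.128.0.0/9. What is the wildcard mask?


Subnet mask: 255.128.0.0
Wildcard = 255.255.255.255 - subnet mask
255 - 255 = 0
255 - 128 = 127
255 - 0 = 255
255 - 0 = 255
Wildcard: 0.127.255.255


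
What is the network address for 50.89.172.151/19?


IP:   00110010.01011001.10101100.10010111
Mask: 11111111.11111111.11100000.00000000
AND operation:
Net:  00110010.01011001.10100000.00000000
Network: 50.89.160.0/19


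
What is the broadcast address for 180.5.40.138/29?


Network: 180.5.40.136/29
Host bits = 3
Set all host bits to 1:
Broadcast: 180.5.40.143


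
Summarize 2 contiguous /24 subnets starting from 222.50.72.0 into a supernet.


Original prefix: /24
Number of subnets: 2 = 2^1
New prefix = 24 - 1 = 23
Supernet: 222.50.72.0/23


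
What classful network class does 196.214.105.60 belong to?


First octet: 196
Binary: 11000100
110xxxxx -> Class C (192-223)
Class C, default mask 255.255.255.0 (/24)


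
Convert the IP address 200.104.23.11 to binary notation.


200 = 11001000
104 = 01101000
23 = 00010111
11 = 00001011
Binary: 11001000.01101000.00010111.00001011


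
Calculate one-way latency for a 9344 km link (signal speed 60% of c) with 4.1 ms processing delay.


Speed = 0.6 * 3e5 km/s = 180000 km/s
Propagation delay = 9344 / 180000 = 0.0519 s = 51.9111 ms
Processing delay = 4.1 ms
Total one-way latency = 56.0111 ms


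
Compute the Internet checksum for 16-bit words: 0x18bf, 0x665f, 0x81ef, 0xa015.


Sum all words (with carry folding):
+ 0x18bf = 0x18bf
+ 0x665f = 0x7f1e
+ 0x81ef = 0x010e
+ 0xa015 = 0xa123
One's complement: ~0xa123
Checksum = 0x5edc


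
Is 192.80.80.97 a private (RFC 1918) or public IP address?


RFC 1918 private ranges:
  10.0.0.0/8 (10.0.0.0 - 10.255.255.255)
  172.16.0.0/12 (172.16.0.0 - 172.31.255.255)
  192.168.0.0/16 (192.168.0.0 - 192.168.255.255)
Public (not in any RFC 1918 range)


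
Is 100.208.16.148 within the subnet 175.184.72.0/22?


Subnet network: 175.184.72.0
Test IP AND mask: 100.208.16.0
No, 100.208.16.148 is not in 175.184.72.0/22


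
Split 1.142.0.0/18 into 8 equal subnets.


New prefix = 18 + 3 = 21
Each subnet has 2048 addresses
  1.142.0.0/21
  1.142.8.0/21
  1.142.16.0/21
  1.142.24.0/21
  1.142.32.0/21
  1.142.40.0/21
  1.142.48.0/21
  1.142.56.0/21
Subnets: 1.142.0.0/21, 1.142.8.0/21, 1.142.16.0/21, 1.142.24.0/21, 1.142.32.0/21, 1.142.40.0/21, 1.142.48.0/21, 1.142.56.0/21


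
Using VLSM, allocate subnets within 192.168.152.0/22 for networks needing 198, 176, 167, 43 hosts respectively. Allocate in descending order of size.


198 hosts -> /24 (254 usable): 192.168.152.0/24
176 hosts -> /24 (254 usable): 192.168.153.0/24
167 hosts -> /24 (254 usable): 192.168.154.0/24
43 hosts -> /26 (62 usable): 192.168.155.0/26
Allocation: 192.168.152.0/24 (198 hosts, 254 usable); 192.168.153.0/24 (176 hosts, 254 usable); 192.168.154.0/24 (167 hosts, 254 usable); 192.168.155.0/26 (43 hosts, 62 usable)


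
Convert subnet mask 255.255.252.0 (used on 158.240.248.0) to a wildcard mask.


Subnet mask: 255.255.252.0
Wildcard = 255.255.255.255 - subnet mask
255 - 255 = 0
255 - 255 = 0
255 - 252 = 3
255 - 0 = 255
Wildcard: 0.0.3.255


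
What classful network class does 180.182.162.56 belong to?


First octet: 180
Binary: 10110100
10xxxxxx -> Class B (128-191)
Class B, default mask 255.255.0.0 (/16)


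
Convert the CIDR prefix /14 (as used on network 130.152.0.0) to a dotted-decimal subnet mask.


/14 means 14 network bits, 18 host bits
Binary: 11111111111111000000000000000000
Mask: 255.252.0.0


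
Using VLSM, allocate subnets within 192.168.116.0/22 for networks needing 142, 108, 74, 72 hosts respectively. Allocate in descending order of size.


142 hosts -> /24 (254 usable): 192.168.116.0/24
108 hosts -> /25 (126 usable): 192.168.117.0/25
74 hosts -> /25 (126 usable): 192.168.117.128/25
72 hosts -> /25 (126 usable): 192.168.118.0/25
Allocation: 192.168.116.0/24 (142 hosts, 254 usable); 192.168.117.0/25 (108 hosts, 126 usable); 192.168.117.128/25 (74 hosts, 126 usable); 192.168.118.0/25 (72 hosts, 126 usable)


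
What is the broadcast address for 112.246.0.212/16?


Network: 112.246.0.0/16
Host bits = 16
Set all host bits to 1:
Broadcast: 112.246.255.255


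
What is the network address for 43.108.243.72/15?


IP:   00101011.01101100.11110011.01001000
Mask: 11111111.11111110.00000000.00000000
AND operation:
Net:  00101011.01101100.00000000.00000000
Network: 43.108.0.0/15


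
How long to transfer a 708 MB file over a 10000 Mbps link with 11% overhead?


Effective throughput = 10000 * (1 - 11/100) = 8900 Mbps
File size in Mb = 708 * 8 = 5664 Mb
Time = 5664 / 8900
Time = 0.6364 seconds


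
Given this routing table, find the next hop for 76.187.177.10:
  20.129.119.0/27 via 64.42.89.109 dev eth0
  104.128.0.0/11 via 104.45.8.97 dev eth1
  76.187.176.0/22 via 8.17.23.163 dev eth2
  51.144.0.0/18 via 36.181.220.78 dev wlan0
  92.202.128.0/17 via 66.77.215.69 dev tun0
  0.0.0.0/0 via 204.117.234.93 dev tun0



Longest prefix match for 76.187.177.10:
  /27 20.129.119.0: no
  /11 104.128.0.0: no
  /22 76.187.176.0: MATCH
  /18 51.144.0.0: no
  /17 92.202.128.0: no
  /0 0.0.0.0: MATCH
Selected: next-hop 8.17.23.163 via eth2 (matched /22)


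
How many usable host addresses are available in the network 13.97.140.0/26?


Host bits = 32 - 26 = 6
Total addresses = 2^6 = 64
Usable = total - 2 (network and broadcast)
Usable hosts: 62


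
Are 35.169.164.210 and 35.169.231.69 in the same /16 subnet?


Mask: 255.255.0.0
35.169.164.210 AND mask = 35.169.0.0
35.169.231.69 AND mask = 35.169.0.0
Yes, same subnet (35.169.0.0)
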